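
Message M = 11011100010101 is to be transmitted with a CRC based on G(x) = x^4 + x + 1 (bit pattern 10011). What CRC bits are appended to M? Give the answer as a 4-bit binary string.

Append 4 zeros: 110111000101010000. Divide by 10011 (XOR where the leading bit is 1):
  pos 0: 11011 XOR 10011 = 01000
  pos 1: 10001 XOR 10011 = 00010
  pos 4: 10000 XOR 10011 = 00011
  pos 7: 11101 XOR 10011 = 01110
  pos 8: 11100 XOR 10011 = 01111
  pos 9: 11111 XOR 10011 = 01100
  pos 10: 11000 XOR 10011 = 01011
  pos 11: 10110 XOR 10011 = 00101
  pos 13: 10100 XOR 10011 = 00111
Remainder (last 4 bits) = 0111. This is the CRC / FCS.

0111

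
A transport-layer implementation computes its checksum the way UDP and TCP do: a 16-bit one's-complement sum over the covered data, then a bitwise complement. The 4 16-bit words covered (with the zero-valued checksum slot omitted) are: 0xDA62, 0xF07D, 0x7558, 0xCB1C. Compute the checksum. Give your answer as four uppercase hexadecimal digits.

One's-complement addition (fold any carry out of bit 15 back into bit 0):
  0xDA62 + 0xF07D = 0x1CADF → wrap carry → 0xCAE0
  0xCAE0 + 0x7558 = 0x14038 → wrap carry → 0x4039
  0x4039 + 0xCB1C = 0x10B55 → wrap carry → 0x0B56
One's-complement sum = 0x0B56.
Checksum = ~0x0B56 & 0xFFFF = 0xF4A9.

F4A9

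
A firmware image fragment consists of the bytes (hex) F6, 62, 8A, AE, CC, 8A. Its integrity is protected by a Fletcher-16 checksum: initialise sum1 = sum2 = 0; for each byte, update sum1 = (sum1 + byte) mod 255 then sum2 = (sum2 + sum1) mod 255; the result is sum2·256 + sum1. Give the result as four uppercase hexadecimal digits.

Running sums (mod 255):
  after byte 0 (F6): sum1=246, sum2=246
  after byte 1 (62): sum1=89, sum2=80
  after byte 2 (8A): sum1=227, sum2=52
  after byte 3 (AE): sum1=146, sum2=198
  after byte 4 (CC): sum1=95, sum2=38
  after byte 5 (8A): sum1=233, sum2=16
Checksum = sum2·256 + sum1 = 16·256 + 233 = 4329 = 0x10E9.

10E9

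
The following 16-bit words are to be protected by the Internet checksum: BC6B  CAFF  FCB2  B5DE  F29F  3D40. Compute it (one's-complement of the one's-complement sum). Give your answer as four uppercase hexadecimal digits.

9622

One's-complement addition (fold any carry out of bit 15 back into bit 0):
  0xBC6B + 0xCAFF = 0x1876A → wrap carry → 0x876B
  0x876B + 0xFCB2 = 0x1841D → wrap carry → 0x841E
  0x841E + 0xB5DE = 0x139FC → wrap carry → 0x39FD
  0x39FD + 0xF29F = 0x12C9C → wrap carry → 0x2C9D
  0x2C9D + 0x3D40 = 0x069DD
One's-complement sum = 0x69DD.
Checksum = ~0x69DD & 0xFFFF = 0x9622.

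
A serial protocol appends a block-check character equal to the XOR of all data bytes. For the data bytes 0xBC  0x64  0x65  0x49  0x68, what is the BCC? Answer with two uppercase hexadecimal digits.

9C

XOR the bytes together:
  start with 0xBC
  0xBC ⊕ 0x64 = 0xD8
  0xD8 ⊕ 0x65 = 0xBD
  0xBD ⊕ 0x49 = 0xF4
  0xF4 ⊕ 0x68 = 0x9C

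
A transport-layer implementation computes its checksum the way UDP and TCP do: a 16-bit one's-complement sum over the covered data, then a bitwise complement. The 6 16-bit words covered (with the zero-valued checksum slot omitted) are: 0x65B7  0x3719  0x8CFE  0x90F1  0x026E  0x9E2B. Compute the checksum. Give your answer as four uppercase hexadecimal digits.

A4A5

One's-complement addition (fold any carry out of bit 15 back into bit 0):
  0x65B7 + 0x3719 = 0x09CD0
  0x9CD0 + 0x8CFE = 0x129CE → wrap carry → 0x29CF
  0x29CF + 0x90F1 = 0x0BAC0
  0xBAC0 + 0x026E = 0x0BD2E
  0xBD2E + 0x9E2B = 0x15B59 → wrap carry → 0x5B5A
One's-complement sum = 0x5B5A.
Checksum = ~0x5B5A & 0xFFFF = 0xA4A5.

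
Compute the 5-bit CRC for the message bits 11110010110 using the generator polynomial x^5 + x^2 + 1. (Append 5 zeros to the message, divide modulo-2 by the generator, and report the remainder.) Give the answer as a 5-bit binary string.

Append 5 zeros: 1111001011000000. Divide by 100101 (XOR where the leading bit is 1):
  pos 0: 111100 XOR 100101 = 011001
  pos 1: 110011 XOR 100101 = 010110
  pos 2: 101100 XOR 100101 = 001001
  pos 4: 100111 XOR 100101 = 000010
  pos 8: 100000 XOR 100101 = 000101
Remainder (last 5 bits) = 10100. This is the CRC / FCS.

10100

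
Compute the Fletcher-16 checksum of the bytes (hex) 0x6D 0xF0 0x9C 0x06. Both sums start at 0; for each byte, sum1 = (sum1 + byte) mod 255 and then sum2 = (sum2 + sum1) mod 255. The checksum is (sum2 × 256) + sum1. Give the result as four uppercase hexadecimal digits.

Running sums (mod 255):
  after byte 0 (0x6D): sum1=109, sum2=109
  after byte 1 (0xF0): sum1=94, sum2=203
  after byte 2 (0x9C): sum1=250, sum2=198
  after byte 3 (0x06): sum1=1, sum2=199
Checksum = sum2·256 + sum1 = 199·256 + 1 = 50945 = 0xC701.

C701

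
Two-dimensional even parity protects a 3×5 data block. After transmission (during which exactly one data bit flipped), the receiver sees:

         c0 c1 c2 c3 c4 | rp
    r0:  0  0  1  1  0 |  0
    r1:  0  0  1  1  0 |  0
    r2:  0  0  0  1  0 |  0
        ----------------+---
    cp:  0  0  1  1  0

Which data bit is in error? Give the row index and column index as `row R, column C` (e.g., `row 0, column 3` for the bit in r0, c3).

Recompute each row's even parity and compare to rp:
  r0: data parity 0, sent rp 0 → ok
  r1: data parity 0, sent rp 0 → ok
  r2: data parity 1, sent rp 0 → mismatch
Recompute each column's even parity and compare to cp:
  c0: data parity 0, sent cp 0 → ok
  c1: data parity 0, sent cp 0 → ok
  c2: data parity 0, sent cp 1 → mismatch
  c3: data parity 1, sent cp 1 → ok
  c4: data parity 0, sent cp 0 → ok
Exactly one row (r2) and one column (c2) fail → the flipped bit is at their intersection.

row 2, column 2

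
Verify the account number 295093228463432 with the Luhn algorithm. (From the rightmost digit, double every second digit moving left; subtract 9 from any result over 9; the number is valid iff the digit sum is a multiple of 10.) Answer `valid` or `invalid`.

From the right, keep odd positions and double even positions (subtract 9 from any doubled value over 9):
  doubled (positions 2,4,...): 6 6 8 4 6 0 9 → sum 39
  kept (positions 1,3,...): 2 4 6 8 2 9 5 2 → sum 38
Total = 77.
77 mod 10 = 7, so the number is invalid.

invalid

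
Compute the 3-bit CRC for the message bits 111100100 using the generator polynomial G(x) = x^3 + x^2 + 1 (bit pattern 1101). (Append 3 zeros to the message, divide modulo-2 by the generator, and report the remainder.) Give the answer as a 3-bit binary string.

Append 3 zeros: 111100100000. Divide by 1101 (XOR where the leading bit is 1):
  pos 0: 1111 XOR 1101 = 0010
  pos 2: 1000 XOR 1101 = 0101
  pos 3: 1011 XOR 1101 = 0110
  pos 4: 1100 XOR 1101 = 0001
  pos 7: 1000 XOR 1101 = 0101
  pos 8: 1010 XOR 1101 = 0111
Remainder (last 3 bits) = 111. This is the CRC / FCS.

111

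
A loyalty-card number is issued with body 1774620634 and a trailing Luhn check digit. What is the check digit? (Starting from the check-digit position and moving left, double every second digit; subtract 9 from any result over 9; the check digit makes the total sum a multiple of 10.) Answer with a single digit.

5

Partial digits right→left: 4 3 6 0 2 6 4 7 7 1
Double every second digit counting from the check-digit position (so the 1st, 3rd, 5th, ... of the partial from the right).
  doubled (with −9 where >9): 8 3 4 8 5 → sum 28
  kept as-is: 3 0 6 7 1 → sum 17
Total = 28 + 17 = 45.
Check digit = (10 − (45 mod 10)) mod 10 = 5.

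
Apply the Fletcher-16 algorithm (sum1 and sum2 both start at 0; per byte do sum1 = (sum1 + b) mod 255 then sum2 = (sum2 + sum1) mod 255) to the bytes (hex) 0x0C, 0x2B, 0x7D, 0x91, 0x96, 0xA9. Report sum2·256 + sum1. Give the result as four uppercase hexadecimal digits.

Running sums (mod 255):
  after byte 0 (0x0C): sum1=12, sum2=12
  after byte 1 (0x2B): sum1=55, sum2=67
  after byte 2 (0x7D): sum1=180, sum2=247
  after byte 3 (0x91): sum1=70, sum2=62
  after byte 4 (0x96): sum1=220, sum2=27
  after byte 5 (0xA9): sum1=134, sum2=161
Checksum = sum2·256 + sum1 = 161·256 + 134 = 41350 = 0xA186.

A186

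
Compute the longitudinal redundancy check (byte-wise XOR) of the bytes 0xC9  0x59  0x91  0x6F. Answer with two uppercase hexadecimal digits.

6E

XOR the bytes together:
  start with 0xC9
  0xC9 ⊕ 0x59 = 0x90
  0x90 ⊕ 0x91 = 0x01
  0x01 ⊕ 0x6F = 0x6E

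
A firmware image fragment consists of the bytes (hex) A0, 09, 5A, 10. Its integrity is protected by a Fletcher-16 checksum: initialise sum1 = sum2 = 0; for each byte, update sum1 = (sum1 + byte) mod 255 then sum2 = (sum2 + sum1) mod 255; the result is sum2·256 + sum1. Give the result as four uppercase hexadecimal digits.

6214

Running sums (mod 255):
  after byte 0 (A0): sum1=160, sum2=160
  after byte 1 (09): sum1=169, sum2=74
  after byte 2 (5A): sum1=4, sum2=78
  after byte 3 (10): sum1=20, sum2=98
Checksum = sum2·256 + sum1 = 98·256 + 20 = 25108 = 0x6214.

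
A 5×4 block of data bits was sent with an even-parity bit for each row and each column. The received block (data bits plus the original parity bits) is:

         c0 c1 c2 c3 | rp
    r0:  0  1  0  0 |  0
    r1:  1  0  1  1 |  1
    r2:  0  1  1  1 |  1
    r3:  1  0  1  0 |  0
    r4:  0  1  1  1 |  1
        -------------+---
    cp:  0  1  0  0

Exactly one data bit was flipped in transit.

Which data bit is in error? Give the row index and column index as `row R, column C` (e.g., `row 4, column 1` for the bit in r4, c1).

Recompute each row's even parity and compare to rp:
  r0: data parity 1, sent rp 0 → mismatch
  r1: data parity 1, sent rp 1 → ok
  r2: data parity 1, sent rp 1 → ok
  r3: data parity 0, sent rp 0 → ok
  r4: data parity 1, sent rp 1 → ok
Recompute each column's even parity and compare to cp:
  c0: data parity 0, sent cp 0 → ok
  c1: data parity 1, sent cp 1 → ok
  c2: data parity 0, sent cp 0 → ok
  c3: data parity 1, sent cp 0 → mismatch
Exactly one row (r0) and one column (c3) fail → the flipped bit is at their intersection.

row 0, column 3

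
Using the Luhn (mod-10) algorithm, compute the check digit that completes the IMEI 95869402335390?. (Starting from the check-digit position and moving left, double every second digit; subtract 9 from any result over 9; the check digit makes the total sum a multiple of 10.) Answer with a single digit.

9

Partial digits right→left: 0 9 3 5 3 3 2 0 4 9 6 8 5 9
Double every second digit counting from the check-digit position (so the 1st, 3rd, 5th, ... of the partial from the right).
  doubled (with −9 where >9): 0 6 6 4 8 3 1 → sum 28
  kept as-is: 9 5 3 0 9 8 9 → sum 43
Total = 28 + 43 = 71.
Check digit = (10 − (71 mod 10)) mod 10 = 9.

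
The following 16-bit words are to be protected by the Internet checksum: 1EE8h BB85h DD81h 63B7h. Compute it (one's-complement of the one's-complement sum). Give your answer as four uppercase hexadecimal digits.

One's-complement addition (fold any carry out of bit 15 back into bit 0):
  0x1EE8 + 0xBB85 = 0x0DA6D
  0xDA6D + 0xDD81 = 0x1B7EE → wrap carry → 0xB7EF
  0xB7EF + 0x63B7 = 0x11BA6 → wrap carry → 0x1BA7
One's-complement sum = 0x1BA7.
Checksum = ~0x1BA7 & 0xFFFF = 0xE458.

E458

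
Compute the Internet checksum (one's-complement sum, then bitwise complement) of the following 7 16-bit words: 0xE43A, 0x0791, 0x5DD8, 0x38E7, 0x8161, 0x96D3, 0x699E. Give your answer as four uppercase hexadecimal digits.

FBA0

One's-complement addition (fold any carry out of bit 15 back into bit 0):
  0xE43A + 0x0791 = 0x0EBCB
  0xEBCB + 0x5DD8 = 0x149A3 → wrap carry → 0x49A4
  0x49A4 + 0x38E7 = 0x0828B
  0x828B + 0x8161 = 0x103EC → wrap carry → 0x03ED
  0x03ED + 0x96D3 = 0x09AC0
  0x9AC0 + 0x699E = 0x1045E → wrap carry → 0x045F
One's-complement sum = 0x045F.
Checksum = ~0x045F & 0xFFFF = 0xFBA0.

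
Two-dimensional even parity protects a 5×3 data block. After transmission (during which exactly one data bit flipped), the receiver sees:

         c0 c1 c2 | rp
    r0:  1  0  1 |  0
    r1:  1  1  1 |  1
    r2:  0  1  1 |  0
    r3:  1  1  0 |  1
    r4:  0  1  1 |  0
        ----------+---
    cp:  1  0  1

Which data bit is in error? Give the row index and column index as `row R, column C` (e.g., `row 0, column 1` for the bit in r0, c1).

Recompute each row's even parity and compare to rp:
  r0: data parity 0, sent rp 0 → ok
  r1: data parity 1, sent rp 1 → ok
  r2: data parity 0, sent rp 0 → ok
  r3: data parity 0, sent rp 1 → mismatch
  r4: data parity 0, sent rp 0 → ok
Recompute each column's even parity and compare to cp:
  c0: data parity 1, sent cp 1 → ok
  c1: data parity 0, sent cp 0 → ok
  c2: data parity 0, sent cp 1 → mismatch
Exactly one row (r3) and one column (c2) fail → the flipped bit is at their intersection.

row 3, column 2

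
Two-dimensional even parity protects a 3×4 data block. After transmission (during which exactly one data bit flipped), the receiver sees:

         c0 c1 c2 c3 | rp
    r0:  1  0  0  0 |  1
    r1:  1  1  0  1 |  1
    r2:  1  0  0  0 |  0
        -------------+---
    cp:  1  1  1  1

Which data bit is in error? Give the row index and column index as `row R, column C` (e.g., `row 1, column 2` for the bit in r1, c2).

row 2, column 2

Recompute each row's even parity and compare to rp:
  r0: data parity 1, sent rp 1 → ok
  r1: data parity 1, sent rp 1 → ok
  r2: data parity 1, sent rp 0 → mismatch
Recompute each column's even parity and compare to cp:
  c0: data parity 1, sent cp 1 → ok
  c1: data parity 1, sent cp 1 → ok
  c2: data parity 0, sent cp 1 → mismatch
  c3: data parity 1, sent cp 1 → ok
Exactly one row (r2) and one column (c2) fail → the flipped bit is at their intersection.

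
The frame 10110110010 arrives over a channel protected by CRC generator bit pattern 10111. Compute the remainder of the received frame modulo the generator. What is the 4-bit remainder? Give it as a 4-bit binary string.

0000

Modulo-2 division of 10110110010 by 10111:
  pos 0: 10110 XOR 10111 = 00001
  pos 4: 11100 XOR 10111 = 01011
  pos 5: 10111 XOR 10111 = 00000
Remainder = 0000 (zero — the frame passes the CRC check).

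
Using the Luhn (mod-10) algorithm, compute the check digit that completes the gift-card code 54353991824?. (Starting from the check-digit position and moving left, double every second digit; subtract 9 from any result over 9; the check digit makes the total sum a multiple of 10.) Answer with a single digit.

Partial digits right→left: 4 2 8 1 9 9 3 5 3 4 5
Double every second digit counting from the check-digit position (so the 1st, 3rd, 5th, ... of the partial from the right).
  doubled (with −9 where >9): 8 7 9 6 6 1 → sum 37
  kept as-is: 2 1 9 5 4 → sum 21
Total = 37 + 21 = 58.
Check digit = (10 − (58 mod 10)) mod 10 = 2.

2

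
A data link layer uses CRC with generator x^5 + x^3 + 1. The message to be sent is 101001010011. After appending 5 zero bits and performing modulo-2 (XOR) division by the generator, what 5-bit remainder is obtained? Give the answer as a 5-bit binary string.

Append 5 zeros: 10100101001100000. Divide by 101001 (XOR where the leading bit is 1):
  pos 0: 101001 XOR 101001 = 000000
  pos 7: 100110 XOR 101001 = 001111
  pos 9: 111100 XOR 101001 = 010101
  pos 10: 101010 XOR 101001 = 000011
Remainder (last 5 bits) = 00110. This is the CRC / FCS.

00110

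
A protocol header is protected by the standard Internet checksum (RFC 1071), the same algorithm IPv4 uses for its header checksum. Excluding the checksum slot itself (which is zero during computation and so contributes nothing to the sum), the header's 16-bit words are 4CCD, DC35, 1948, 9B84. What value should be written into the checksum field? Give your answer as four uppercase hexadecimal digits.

2230

One's-complement addition (fold any carry out of bit 15 back into bit 0):
  0x4CCD + 0xDC35 = 0x12902 → wrap carry → 0x2903
  0x2903 + 0x1948 = 0x0424B
  0x424B + 0x9B84 = 0x0DDCF
One's-complement sum = 0xDDCF.
Checksum = ~0xDDCF & 0xFFFF = 0x2230.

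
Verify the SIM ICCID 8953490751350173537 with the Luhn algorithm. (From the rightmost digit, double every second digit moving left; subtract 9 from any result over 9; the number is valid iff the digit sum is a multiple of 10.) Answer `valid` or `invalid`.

valid

From the right, keep odd positions and double even positions (subtract 9 from any doubled value over 9):
  doubled (positions 2,4,...): 6 6 2 1 2 5 9 6 9 → sum 46
  kept (positions 1,3,...): 7 5 7 0 3 5 0 4 5 8 → sum 44
Total = 90.
90 mod 10 = 0, so the number is valid.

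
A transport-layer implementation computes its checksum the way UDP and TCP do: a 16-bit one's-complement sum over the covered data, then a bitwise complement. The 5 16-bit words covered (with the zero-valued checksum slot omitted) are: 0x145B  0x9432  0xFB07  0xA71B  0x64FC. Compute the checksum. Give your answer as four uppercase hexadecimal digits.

One's-complement addition (fold any carry out of bit 15 back into bit 0):
  0x145B + 0x9432 = 0x0A88D
  0xA88D + 0xFB07 = 0x1A394 → wrap carry → 0xA395
  0xA395 + 0xA71B = 0x14AB0 → wrap carry → 0x4AB1
  0x4AB1 + 0x64FC = 0x0AFAD
One's-complement sum = 0xAFAD.
Checksum = ~0xAFAD & 0xFFFF = 0x5052.

5052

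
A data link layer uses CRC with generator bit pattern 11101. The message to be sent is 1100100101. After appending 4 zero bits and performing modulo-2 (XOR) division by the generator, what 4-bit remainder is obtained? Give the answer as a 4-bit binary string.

1110

Append 4 zeros: 11001001010000. Divide by 11101 (XOR where the leading bit is 1):
  pos 0: 11001 XOR 11101 = 00100
  pos 2: 10000 XOR 11101 = 01101
  pos 3: 11011 XOR 11101 = 00110
  pos 5: 11001 XOR 11101 = 00100
  pos 7: 10000 XOR 11101 = 01101
  pos 8: 11010 XOR 11101 = 00111
Remainder (last 4 bits) = 1110. This is the CRC / FCS.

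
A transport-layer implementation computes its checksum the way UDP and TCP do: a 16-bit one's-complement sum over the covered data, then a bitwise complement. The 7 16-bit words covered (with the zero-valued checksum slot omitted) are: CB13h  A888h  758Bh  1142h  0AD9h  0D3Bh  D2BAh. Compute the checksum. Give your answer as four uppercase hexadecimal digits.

One's-complement addition (fold any carry out of bit 15 back into bit 0):
  0xCB13 + 0xA888 = 0x1739B → wrap carry → 0x739C
  0x739C + 0x758B = 0x0E927
  0xE927 + 0x1142 = 0x0FA69
  0xFA69 + 0x0AD9 = 0x10542 → wrap carry → 0x0543
  0x0543 + 0x0D3B = 0x0127E
  0x127E + 0xD2BA = 0x0E538
One's-complement sum = 0xE538.
Checksum = ~0xE538 & 0xFFFF = 0x1AC7.

1AC7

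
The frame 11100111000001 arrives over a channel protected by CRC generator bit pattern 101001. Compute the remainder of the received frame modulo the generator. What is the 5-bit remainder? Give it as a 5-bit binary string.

00000

Modulo-2 division of 11100111000001 by 101001:
  pos 0: 111001 XOR 101001 = 010000
  pos 1: 100001 XOR 101001 = 001000
  pos 3: 100010 XOR 101001 = 001011
  pos 5: 101100 XOR 101001 = 000101
  pos 8: 101001 XOR 101001 = 000000
Remainder = 00000 (zero — the frame passes the CRC check).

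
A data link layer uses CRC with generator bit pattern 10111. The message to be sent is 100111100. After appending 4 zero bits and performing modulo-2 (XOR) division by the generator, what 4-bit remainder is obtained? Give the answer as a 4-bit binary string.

Append 4 zeros: 1001111000000. Divide by 10111 (XOR where the leading bit is 1):
  pos 0: 10011 XOR 10111 = 00100
  pos 2: 10011 XOR 10111 = 00100
  pos 4: 10000 XOR 10111 = 00111
  pos 6: 11100 XOR 10111 = 01011
  pos 7: 10110 XOR 10111 = 00001
Remainder (last 4 bits) = 0010. This is the CRC / FCS.

0010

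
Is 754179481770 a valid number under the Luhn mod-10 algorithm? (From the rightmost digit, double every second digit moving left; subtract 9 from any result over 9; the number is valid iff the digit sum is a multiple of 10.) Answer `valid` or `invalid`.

From the right, keep odd positions and double even positions (subtract 9 from any doubled value over 9):
  doubled (positions 2,4,...): 5 2 8 5 8 5 → sum 33
  kept (positions 1,3,...): 0 7 8 9 1 5 → sum 30
Total = 63.
63 mod 10 = 3, so the number is invalid.

invalid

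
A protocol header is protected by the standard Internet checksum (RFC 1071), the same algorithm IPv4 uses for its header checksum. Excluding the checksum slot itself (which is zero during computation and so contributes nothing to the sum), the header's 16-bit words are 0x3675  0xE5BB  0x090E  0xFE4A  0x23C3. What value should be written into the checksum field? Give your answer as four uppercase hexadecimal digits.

B8B2

One's-complement addition (fold any carry out of bit 15 back into bit 0):
  0x3675 + 0xE5BB = 0x11C30 → wrap carry → 0x1C31
  0x1C31 + 0x090E = 0x0253F
  0x253F + 0xFE4A = 0x12389 → wrap carry → 0x238A
  0x238A + 0x23C3 = 0x0474D
One's-complement sum = 0x474D.
Checksum = ~0x474D & 0xFFFF = 0xB8B2.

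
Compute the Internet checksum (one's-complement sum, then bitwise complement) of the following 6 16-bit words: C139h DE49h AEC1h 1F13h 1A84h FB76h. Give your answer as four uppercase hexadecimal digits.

7CAC

One's-complement addition (fold any carry out of bit 15 back into bit 0):
  0xC139 + 0xDE49 = 0x19F82 → wrap carry → 0x9F83
  0x9F83 + 0xAEC1 = 0x14E44 → wrap carry → 0x4E45
  0x4E45 + 0x1F13 = 0x06D58
  0x6D58 + 0x1A84 = 0x087DC
  0x87DC + 0xFB76 = 0x18352 → wrap carry → 0x8353
One's-complement sum = 0x8353.
Checksum = ~0x8353 & 0xFFFF = 0x7CAC.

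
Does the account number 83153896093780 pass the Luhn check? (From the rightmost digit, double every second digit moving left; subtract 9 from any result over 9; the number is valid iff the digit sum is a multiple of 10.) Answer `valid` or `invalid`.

From the right, keep odd positions and double even positions (subtract 9 from any doubled value over 9):
  doubled (positions 2,4,...): 7 6 0 9 6 2 7 → sum 37
  kept (positions 1,3,...): 0 7 9 6 8 5 3 → sum 38
Total = 75.
75 mod 10 = 5, so the number is invalid.

invalid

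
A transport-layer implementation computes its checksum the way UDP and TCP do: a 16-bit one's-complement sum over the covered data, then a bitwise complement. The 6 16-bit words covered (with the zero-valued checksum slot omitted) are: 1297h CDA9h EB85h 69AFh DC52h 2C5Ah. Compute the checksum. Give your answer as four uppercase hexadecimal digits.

C1DC

One's-complement addition (fold any carry out of bit 15 back into bit 0):
  0x1297 + 0xCDA9 = 0x0E040
  0xE040 + 0xEB85 = 0x1CBC5 → wrap carry → 0xCBC6
  0xCBC6 + 0x69AF = 0x13575 → wrap carry → 0x3576
  0x3576 + 0xDC52 = 0x111C8 → wrap carry → 0x11C9
  0x11C9 + 0x2C5A = 0x03E23
One's-complement sum = 0x3E23.
Checksum = ~0x3E23 & 0xFFFF = 0xC1DC.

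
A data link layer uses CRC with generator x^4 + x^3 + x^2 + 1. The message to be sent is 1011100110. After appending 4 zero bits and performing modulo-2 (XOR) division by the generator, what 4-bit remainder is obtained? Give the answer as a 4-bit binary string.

0110

Append 4 zeros: 10111001100000. Divide by 11101 (XOR where the leading bit is 1):
  pos 0: 10111 XOR 11101 = 01010
  pos 1: 10100 XOR 11101 = 01001
  pos 2: 10010 XOR 11101 = 01111
  pos 3: 11111 XOR 11101 = 00010
  pos 6: 10100 XOR 11101 = 01001
  pos 7: 10010 XOR 11101 = 01111
  pos 8: 11110 XOR 11101 = 00011
Remainder (last 4 bits) = 0110. This is the CRC / FCS.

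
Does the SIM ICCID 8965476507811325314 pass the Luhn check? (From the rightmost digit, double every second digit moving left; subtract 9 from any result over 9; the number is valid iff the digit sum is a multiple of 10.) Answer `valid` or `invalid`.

invalid

From the right, keep odd positions and double even positions (subtract 9 from any doubled value over 9):
  doubled (positions 2,4,...): 2 1 6 2 5 1 5 1 9 → sum 32
  kept (positions 1,3,...): 4 3 2 1 8 0 6 4 6 8 → sum 42
Total = 74.
74 mod 10 = 4, so the number is invalid.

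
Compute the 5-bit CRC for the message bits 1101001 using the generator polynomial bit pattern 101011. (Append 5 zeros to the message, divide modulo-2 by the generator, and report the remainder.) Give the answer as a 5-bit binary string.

Append 5 zeros: 110100100000. Divide by 101011 (XOR where the leading bit is 1):
  pos 0: 110100 XOR 101011 = 011111
  pos 1: 111111 XOR 101011 = 010100
  pos 2: 101000 XOR 101011 = 000011
  pos 6: 110000 XOR 101011 = 011011
Remainder (last 5 bits) = 11011. This is the CRC / FCS.

11011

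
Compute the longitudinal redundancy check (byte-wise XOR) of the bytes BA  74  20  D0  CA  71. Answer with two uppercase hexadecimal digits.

XOR the bytes together:
  start with 0xBA
  0xBA ⊕ 0x74 = 0xCE
  0xCE ⊕ 0x20 = 0xEE
  0xEE ⊕ 0xD0 = 0x3E
  0x3E ⊕ 0xCA = 0xF4
  0xF4 ⊕ 0x71 = 0x85

85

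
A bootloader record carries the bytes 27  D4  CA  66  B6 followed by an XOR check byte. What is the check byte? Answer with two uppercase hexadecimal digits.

E9

XOR the bytes together:
  start with 0x27
  0x27 ⊕ 0xD4 = 0xF3
  0xF3 ⊕ 0xCA = 0x39
  0x39 ⊕ 0x66 = 0x5F
  0x5F ⊕ 0xB6 = 0xE9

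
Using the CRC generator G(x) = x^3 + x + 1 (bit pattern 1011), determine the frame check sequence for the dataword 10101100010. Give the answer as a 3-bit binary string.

011

Append 3 zeros: 10101100010000. Divide by 1011 (XOR where the leading bit is 1):
  pos 0: 1010 XOR 1011 = 0001
  pos 3: 1110 XOR 1011 = 0101
  pos 4: 1010 XOR 1011 = 0001
  pos 7: 1010 XOR 1011 = 0001
  pos 10: 1000 XOR 1011 = 0011
Remainder (last 3 bits) = 011. This is the CRC / FCS.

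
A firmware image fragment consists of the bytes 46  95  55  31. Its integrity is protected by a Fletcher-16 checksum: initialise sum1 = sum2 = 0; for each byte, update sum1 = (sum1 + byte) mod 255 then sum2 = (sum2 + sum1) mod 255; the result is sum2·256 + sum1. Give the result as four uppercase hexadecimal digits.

Running sums (mod 255):
  after byte 0 (46): sum1=46, sum2=46
  after byte 1 (95): sum1=141, sum2=187
  after byte 2 (55): sum1=196, sum2=128
  after byte 3 (31): sum1=227, sum2=100
Checksum = sum2·256 + sum1 = 100·256 + 227 = 25827 = 0x64E3.

64E3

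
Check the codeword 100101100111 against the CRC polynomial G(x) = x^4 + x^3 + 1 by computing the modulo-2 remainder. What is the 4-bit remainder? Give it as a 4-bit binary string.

0000

Modulo-2 division of 100101100111 by 11001:
  pos 0: 10010 XOR 11001 = 01011
  pos 1: 10111 XOR 11001 = 01110
  pos 2: 11101 XOR 11001 = 00100
  pos 4: 10000 XOR 11001 = 01001
  pos 5: 10011 XOR 11001 = 01010
  pos 6: 10101 XOR 11001 = 01100
  pos 7: 11001 XOR 11001 = 00000
Remainder = 0000 (zero — the frame passes the CRC check).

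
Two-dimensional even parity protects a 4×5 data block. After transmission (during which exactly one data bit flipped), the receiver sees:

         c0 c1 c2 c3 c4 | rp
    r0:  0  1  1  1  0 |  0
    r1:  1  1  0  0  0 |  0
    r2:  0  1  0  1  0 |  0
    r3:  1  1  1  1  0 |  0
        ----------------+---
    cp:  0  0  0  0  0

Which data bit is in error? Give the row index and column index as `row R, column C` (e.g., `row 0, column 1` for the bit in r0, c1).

Recompute each row's even parity and compare to rp:
  r0: data parity 1, sent rp 0 → mismatch
  r1: data parity 0, sent rp 0 → ok
  r2: data parity 0, sent rp 0 → ok
  r3: data parity 0, sent rp 0 → ok
Recompute each column's even parity and compare to cp:
  c0: data parity 0, sent cp 0 → ok
  c1: data parity 0, sent cp 0 → ok
  c2: data parity 0, sent cp 0 → ok
  c3: data parity 1, sent cp 0 → mismatch
  c4: data parity 0, sent cp 0 → ok
Exactly one row (r0) and one column (c3) fail → the flipped bit is at their intersection.

row 0, column 3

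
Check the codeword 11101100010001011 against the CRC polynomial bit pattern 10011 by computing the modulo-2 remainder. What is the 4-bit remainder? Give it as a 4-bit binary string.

1011

Modulo-2 division of 11101100010001011 by 10011:
  pos 0: 11101 XOR 10011 = 01110
  pos 1: 11101 XOR 10011 = 01110
  pos 2: 11100 XOR 10011 = 01111
  pos 3: 11110 XOR 10011 = 01101
  pos 4: 11010 XOR 10011 = 01001
  pos 5: 10011 XOR 10011 = 00000
Remainder = 1011 (nonzero — an error is detected).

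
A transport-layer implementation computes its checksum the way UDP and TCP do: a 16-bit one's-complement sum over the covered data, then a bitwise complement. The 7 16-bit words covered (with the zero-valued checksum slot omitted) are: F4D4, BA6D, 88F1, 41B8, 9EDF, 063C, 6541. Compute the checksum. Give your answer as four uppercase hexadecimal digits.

7BB6

One's-complement addition (fold any carry out of bit 15 back into bit 0):
  0xF4D4 + 0xBA6D = 0x1AF41 → wrap carry → 0xAF42
  0xAF42 + 0x88F1 = 0x13833 → wrap carry → 0x3834
  0x3834 + 0x41B8 = 0x079EC
  0x79EC + 0x9EDF = 0x118CB → wrap carry → 0x18CC
  0x18CC + 0x063C = 0x01F08
  0x1F08 + 0x6541 = 0x08449
One's-complement sum = 0x8449.
Checksum = ~0x8449 & 0xFFFF = 0x7BB6.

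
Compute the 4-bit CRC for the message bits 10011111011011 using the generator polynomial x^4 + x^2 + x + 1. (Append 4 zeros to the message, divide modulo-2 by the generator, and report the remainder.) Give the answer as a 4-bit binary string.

1001

Append 4 zeros: 100111110110110000. Divide by 10111 (XOR where the leading bit is 1):
  pos 0: 10011 XOR 10111 = 00100
  pos 2: 10011 XOR 10111 = 00100
  pos 4: 10010 XOR 10111 = 00101
  pos 6: 10111 XOR 10111 = 00000
  pos 12: 11000 XOR 10111 = 01111
  pos 13: 11110 XOR 10111 = 01001
Remainder (last 4 bits) = 1001. This is the CRC / FCS.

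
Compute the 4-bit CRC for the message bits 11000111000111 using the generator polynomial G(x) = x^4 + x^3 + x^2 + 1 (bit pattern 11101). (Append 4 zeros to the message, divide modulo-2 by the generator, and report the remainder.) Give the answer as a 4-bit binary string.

1010

Append 4 zeros: 110001110001110000. Divide by 11101 (XOR where the leading bit is 1):
  pos 0: 11000 XOR 11101 = 00101
  pos 2: 10111 XOR 11101 = 01010
  pos 3: 10101 XOR 11101 = 01000
  pos 4: 10000 XOR 11101 = 01101
  pos 5: 11010 XOR 11101 = 00111
  pos 7: 11101 XOR 11101 = 00000
  pos 12: 11000 XOR 11101 = 00101
Remainder (last 4 bits) = 1010. This is the CRC / FCS.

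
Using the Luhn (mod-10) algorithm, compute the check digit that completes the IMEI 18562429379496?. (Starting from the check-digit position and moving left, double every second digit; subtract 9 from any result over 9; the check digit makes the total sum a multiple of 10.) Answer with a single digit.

Partial digits right→left: 6 9 4 9 7 3 9 2 4 2 6 5 8 1
Double every second digit counting from the check-digit position (so the 1st, 3rd, 5th, ... of the partial from the right).
  doubled (with −9 where >9): 3 8 5 9 8 3 7 → sum 43
  kept as-is: 9 9 3 2 2 5 1 → sum 31
Total = 43 + 31 = 74.
Check digit = (10 − (74 mod 10)) mod 10 = 6.

6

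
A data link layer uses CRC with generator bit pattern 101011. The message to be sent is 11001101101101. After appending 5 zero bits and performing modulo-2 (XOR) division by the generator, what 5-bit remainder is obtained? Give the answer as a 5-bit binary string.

Append 5 zeros: 1100110110110100000. Divide by 101011 (XOR where the leading bit is 1):
  pos 0: 110011 XOR 101011 = 011000
  pos 1: 110000 XOR 101011 = 011011
  pos 2: 110111 XOR 101011 = 011100
  pos 3: 111001 XOR 101011 = 010010
  pos 4: 100100 XOR 101011 = 001111
  pos 6: 111111 XOR 101011 = 010100
  pos 7: 101000 XOR 101011 = 000011
  pos 11: 111000 XOR 101011 = 010011
  pos 12: 100110 XOR 101011 = 001101
Remainder (last 5 bits) = 11010. This is the CRC / FCS.

11010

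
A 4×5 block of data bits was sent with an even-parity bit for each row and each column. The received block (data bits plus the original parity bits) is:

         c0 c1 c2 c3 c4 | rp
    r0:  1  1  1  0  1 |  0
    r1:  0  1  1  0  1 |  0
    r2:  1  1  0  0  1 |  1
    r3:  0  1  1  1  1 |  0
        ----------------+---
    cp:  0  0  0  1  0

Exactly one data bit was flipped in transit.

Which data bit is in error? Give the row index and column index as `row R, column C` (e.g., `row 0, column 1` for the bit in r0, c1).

row 1, column 2

Recompute each row's even parity and compare to rp:
  r0: data parity 0, sent rp 0 → ok
  r1: data parity 1, sent rp 0 → mismatch
  r2: data parity 1, sent rp 1 → ok
  r3: data parity 0, sent rp 0 → ok
Recompute each column's even parity and compare to cp:
  c0: data parity 0, sent cp 0 → ok
  c1: data parity 0, sent cp 0 → ok
  c2: data parity 1, sent cp 0 → mismatch
  c3: data parity 1, sent cp 1 → ok
  c4: data parity 0, sent cp 0 → ok
Exactly one row (r1) and one column (c2) fail → the flipped bit is at their intersection.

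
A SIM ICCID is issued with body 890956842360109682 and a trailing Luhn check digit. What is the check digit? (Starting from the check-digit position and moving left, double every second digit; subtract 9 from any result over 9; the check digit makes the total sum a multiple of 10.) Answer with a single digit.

1

Partial digits right→left: 2 8 6 9 0 1 0 6 3 2 4 8 6 5 9 0 9 8
Double every second digit counting from the check-digit position (so the 1st, 3rd, 5th, ... of the partial from the right).
  doubled (with −9 where >9): 4 3 0 0 6 8 3 9 9 → sum 42
  kept as-is: 8 9 1 6 2 8 5 0 8 → sum 47
Total = 42 + 47 = 89.
Check digit = (10 − (89 mod 10)) mod 10 = 1.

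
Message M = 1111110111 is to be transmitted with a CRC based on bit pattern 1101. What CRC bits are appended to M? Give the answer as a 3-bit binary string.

111

Append 3 zeros: 1111110111000. Divide by 1101 (XOR where the leading bit is 1):
  pos 0: 1111 XOR 1101 = 0010
  pos 2: 1011 XOR 1101 = 0110
  pos 3: 1100 XOR 1101 = 0001
  pos 6: 1111 XOR 1101 = 0010
  pos 8: 1000 XOR 1101 = 0101
  pos 9: 1010 XOR 1101 = 0111
Remainder (last 3 bits) = 111. This is the CRC / FCS.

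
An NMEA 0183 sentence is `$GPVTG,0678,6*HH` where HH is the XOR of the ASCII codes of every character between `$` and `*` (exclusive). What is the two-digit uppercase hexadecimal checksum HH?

XOR the ASCII codes of the payload characters:
  'G' = 0x47 → acc = 0x47
  'P' = 0x50 → acc = 0x17
  'V' = 0x56 → acc = 0x41
  'T' = 0x54 → acc = 0x15
  'G' = 0x47 → acc = 0x52
  ',' = 0x2C → acc = 0x7E
  '0' = 0x30 → acc = 0x4E
  '6' = 0x36 → acc = 0x78
  '7' = 0x37 → acc = 0x4F
  '8' = 0x38 → acc = 0x77
  ',' = 0x2C → acc = 0x5B
  '6' = 0x36 → acc = 0x6D
Checksum = 0x6D.

6D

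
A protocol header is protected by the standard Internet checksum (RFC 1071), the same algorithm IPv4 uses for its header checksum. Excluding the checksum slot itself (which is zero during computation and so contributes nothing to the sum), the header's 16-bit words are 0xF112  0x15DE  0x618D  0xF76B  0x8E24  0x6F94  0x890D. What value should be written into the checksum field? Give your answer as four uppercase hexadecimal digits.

One's-complement addition (fold any carry out of bit 15 back into bit 0):
  0xF112 + 0x15DE = 0x106F0 → wrap carry → 0x06F1
  0x06F1 + 0x618D = 0x0687E
  0x687E + 0xF76B = 0x15FE9 → wrap carry → 0x5FEA
  0x5FEA + 0x8E24 = 0x0EE0E
  0xEE0E + 0x6F94 = 0x15DA2 → wrap carry → 0x5DA3
  0x5DA3 + 0x890D = 0x0E6B0
One's-complement sum = 0xE6B0.
Checksum = ~0xE6B0 & 0xFFFF = 0x194F.

194F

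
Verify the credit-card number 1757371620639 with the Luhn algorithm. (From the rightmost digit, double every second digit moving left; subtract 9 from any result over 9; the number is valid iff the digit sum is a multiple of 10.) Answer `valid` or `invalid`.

From the right, keep odd positions and double even positions (subtract 9 from any doubled value over 9):
  doubled (positions 2,4,...): 6 0 3 5 5 5 → sum 24
  kept (positions 1,3,...): 9 6 2 1 3 5 1 → sum 27
Total = 51.
51 mod 10 = 1, so the number is invalid.

invalid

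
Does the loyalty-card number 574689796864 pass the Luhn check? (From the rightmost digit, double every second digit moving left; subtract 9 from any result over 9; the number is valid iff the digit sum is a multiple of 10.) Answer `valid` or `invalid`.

From the right, keep odd positions and double even positions (subtract 9 from any doubled value over 9):
  doubled (positions 2,4,...): 3 3 5 7 8 1 → sum 27
  kept (positions 1,3,...): 4 8 9 9 6 7 → sum 43
Total = 70.
70 mod 10 = 0, so the number is valid.

valid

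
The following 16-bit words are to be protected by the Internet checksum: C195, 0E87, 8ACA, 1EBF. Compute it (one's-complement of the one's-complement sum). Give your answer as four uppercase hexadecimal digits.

One's-complement addition (fold any carry out of bit 15 back into bit 0):
  0xC195 + 0x0E87 = 0x0D01C
  0xD01C + 0x8ACA = 0x15AE6 → wrap carry → 0x5AE7
  0x5AE7 + 0x1EBF = 0x079A6
One's-complement sum = 0x79A6.
Checksum = ~0x79A6 & 0xFFFF = 0x8659.

8659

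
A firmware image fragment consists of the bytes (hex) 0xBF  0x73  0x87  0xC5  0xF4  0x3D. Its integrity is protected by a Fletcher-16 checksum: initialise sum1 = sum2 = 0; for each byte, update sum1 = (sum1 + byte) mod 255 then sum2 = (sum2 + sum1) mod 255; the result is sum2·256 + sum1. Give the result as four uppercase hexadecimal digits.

56B2

Running sums (mod 255):
  after byte 0 (0xBF): sum1=191, sum2=191
  after byte 1 (0x73): sum1=51, sum2=242
  after byte 2 (0x87): sum1=186, sum2=173
  after byte 3 (0xC5): sum1=128, sum2=46
  after byte 4 (0xF4): sum1=117, sum2=163
  after byte 5 (0x3D): sum1=178, sum2=86
Checksum = sum2·256 + sum1 = 86·256 + 178 = 22194 = 0x56B2.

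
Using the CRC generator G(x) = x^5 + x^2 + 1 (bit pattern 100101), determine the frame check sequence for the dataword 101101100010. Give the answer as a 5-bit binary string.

Append 5 zeros: 10110110001000000. Divide by 100101 (XOR where the leading bit is 1):
  pos 0: 101101 XOR 100101 = 001000
  pos 2: 100010 XOR 100101 = 000111
  pos 5: 111001 XOR 100101 = 011100
  pos 6: 111000 XOR 100101 = 011101
  pos 7: 111010 XOR 100101 = 011111
  pos 8: 111110 XOR 100101 = 011011
  pos 9: 110110 XOR 100101 = 010011
  pos 10: 100110 XOR 100101 = 000011
Remainder (last 5 bits) = 00110. This is the CRC / FCS.

00110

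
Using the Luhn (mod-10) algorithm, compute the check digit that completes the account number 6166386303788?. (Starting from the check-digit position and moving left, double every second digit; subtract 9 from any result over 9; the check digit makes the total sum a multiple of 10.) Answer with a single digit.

Partial digits right→left: 8 8 7 3 0 3 6 8 3 6 6 1 6
Double every second digit counting from the check-digit position (so the 1st, 3rd, 5th, ... of the partial from the right).
  doubled (with −9 where >9): 7 5 0 3 6 3 3 → sum 27
  kept as-is: 8 3 3 8 6 1 → sum 29
Total = 27 + 29 = 56.
Check digit = (10 − (56 mod 10)) mod 10 = 4.

4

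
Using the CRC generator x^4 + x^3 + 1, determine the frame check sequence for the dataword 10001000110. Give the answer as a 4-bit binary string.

0010

Append 4 zeros: 100010001100000. Divide by 11001 (XOR where the leading bit is 1):
  pos 0: 10001 XOR 11001 = 01000
  pos 1: 10000 XOR 11001 = 01001
  pos 2: 10010 XOR 11001 = 01011
  pos 3: 10110 XOR 11001 = 01111
  pos 4: 11111 XOR 11001 = 00110
  pos 6: 11010 XOR 11001 = 00011
  pos 9: 11000 XOR 11001 = 00001
Remainder (last 4 bits) = 0010. This is the CRC / FCS.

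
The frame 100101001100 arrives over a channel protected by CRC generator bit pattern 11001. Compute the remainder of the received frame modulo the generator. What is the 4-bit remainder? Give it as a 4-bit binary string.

0000

Modulo-2 division of 100101001100 by 11001:
  pos 0: 10010 XOR 11001 = 01011
  pos 1: 10111 XOR 11001 = 01110
  pos 2: 11100 XOR 11001 = 00101
  pos 4: 10101 XOR 11001 = 01100
  pos 5: 11001 XOR 11001 = 00000
Remainder = 0000 (zero — the frame passes the CRC check).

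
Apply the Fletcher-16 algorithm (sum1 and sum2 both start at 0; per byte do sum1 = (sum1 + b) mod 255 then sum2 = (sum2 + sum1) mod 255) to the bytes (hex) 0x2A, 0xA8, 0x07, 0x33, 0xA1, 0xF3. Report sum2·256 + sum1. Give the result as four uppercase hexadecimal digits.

35A2

Running sums (mod 255):
  after byte 0 (0x2A): sum1=42, sum2=42
  after byte 1 (0xA8): sum1=210, sum2=252
  after byte 2 (0x07): sum1=217, sum2=214
  after byte 3 (0x33): sum1=13, sum2=227
  after byte 4 (0xA1): sum1=174, sum2=146
  after byte 5 (0xF3): sum1=162, sum2=53
Checksum = sum2·256 + sum1 = 53·256 + 162 = 13730 = 0x35A2.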